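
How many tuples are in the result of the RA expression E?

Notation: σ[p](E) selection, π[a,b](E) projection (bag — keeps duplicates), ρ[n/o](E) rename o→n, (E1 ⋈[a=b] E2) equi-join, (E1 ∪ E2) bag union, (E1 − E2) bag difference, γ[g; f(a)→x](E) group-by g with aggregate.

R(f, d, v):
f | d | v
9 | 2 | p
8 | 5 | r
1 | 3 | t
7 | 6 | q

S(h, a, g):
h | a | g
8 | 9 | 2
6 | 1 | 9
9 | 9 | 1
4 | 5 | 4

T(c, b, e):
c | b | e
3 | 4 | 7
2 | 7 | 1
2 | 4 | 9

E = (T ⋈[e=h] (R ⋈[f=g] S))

Subexpression sizes:
  T → 3
  R → 4
  S → 4
  (R ⋈[f=g] S) → 2
  (T ⋈[e=h] (R ⋈[f=g] S)) → 1

|E| = 1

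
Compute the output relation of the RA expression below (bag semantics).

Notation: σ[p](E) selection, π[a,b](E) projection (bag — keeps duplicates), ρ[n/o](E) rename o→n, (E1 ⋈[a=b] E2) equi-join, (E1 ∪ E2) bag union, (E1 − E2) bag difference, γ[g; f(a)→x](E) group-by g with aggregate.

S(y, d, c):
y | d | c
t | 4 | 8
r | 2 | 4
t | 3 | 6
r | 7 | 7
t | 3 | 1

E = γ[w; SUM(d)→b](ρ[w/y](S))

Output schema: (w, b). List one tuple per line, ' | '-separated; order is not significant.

Stepwise |·|:
  S → 5
  ρ[w/y](S) → 5
  γ[w; SUM(d)→b](ρ[w/y](S)) → 2

== RESULT ==
w | b
r | 9
t | 10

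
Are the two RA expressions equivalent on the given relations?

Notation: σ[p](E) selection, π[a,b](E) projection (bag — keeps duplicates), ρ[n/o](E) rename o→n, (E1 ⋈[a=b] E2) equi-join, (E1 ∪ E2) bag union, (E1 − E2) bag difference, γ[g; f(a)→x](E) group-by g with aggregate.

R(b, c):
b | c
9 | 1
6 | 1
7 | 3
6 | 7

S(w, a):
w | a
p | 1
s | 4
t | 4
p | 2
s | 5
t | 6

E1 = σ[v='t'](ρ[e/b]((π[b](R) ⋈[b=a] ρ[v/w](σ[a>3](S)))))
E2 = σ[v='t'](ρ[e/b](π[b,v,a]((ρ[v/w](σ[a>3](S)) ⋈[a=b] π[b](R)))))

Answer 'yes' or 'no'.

E1 stepwise |·|:
  R → 4
  π[b](R) → 4
  S → 6
  σ[a>3](S) → 4
  ρ[v/w](σ[a>3](S)) → 4
  (π[b](R) ⋈[b=a] ρ[v/w](σ[a>3](S))) → 2
  ρ[e/b]((π[b](R) ⋈[b=a] ρ[v/w](σ[a>3](S)))) → 2
  σ[v='t'](ρ[e/b]((π[b](R) ⋈[b=a] ρ[v/w](σ[a>3](S))))) → 2
E2 stepwise |·|:
  S → 6
  σ[a>3](S) → 4
  ρ[v/w](σ[a>3](S)) → 4
  R → 4
  π[b](R) → 4
  (ρ[v/w](σ[a>3](S)) ⋈[a=b] π[b](R)) → 2
  π[b,v,a]((ρ[v/w](σ[a>3](S)) ⋈[a=b] π[b](R))) → 2
  ρ[e/b](π[b,v,a]((ρ[v/w](σ[a>3](S)) ⋈[a=b] π[b](R)))) → 2
  σ[v='t'](ρ[e/b](π[b,v,a]((ρ[v/w](σ[a>3](S)) ⋈[a=b] π[b](R))))) → 2

E1 and E2 produce the same multiset:
e | v | a
6 | t | 6
6 | t | 6

yes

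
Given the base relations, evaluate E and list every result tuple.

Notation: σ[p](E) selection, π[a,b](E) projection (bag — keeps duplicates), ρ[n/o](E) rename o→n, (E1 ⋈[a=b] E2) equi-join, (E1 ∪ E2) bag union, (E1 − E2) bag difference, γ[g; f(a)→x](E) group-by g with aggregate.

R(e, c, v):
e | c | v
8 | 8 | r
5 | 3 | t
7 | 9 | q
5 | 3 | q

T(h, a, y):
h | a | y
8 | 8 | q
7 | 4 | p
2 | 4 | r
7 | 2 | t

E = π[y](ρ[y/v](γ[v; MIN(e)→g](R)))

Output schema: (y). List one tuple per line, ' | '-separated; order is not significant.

Stepwise |·|:
  R → 4
  γ[v; MIN(e)→g](R) → 3
  ρ[y/v](γ[v; MIN(e)→g](R)) → 3
  π[y](ρ[y/v](γ[v; MIN(e)→g](R))) → 3

== RESULT ==
y
q
r
t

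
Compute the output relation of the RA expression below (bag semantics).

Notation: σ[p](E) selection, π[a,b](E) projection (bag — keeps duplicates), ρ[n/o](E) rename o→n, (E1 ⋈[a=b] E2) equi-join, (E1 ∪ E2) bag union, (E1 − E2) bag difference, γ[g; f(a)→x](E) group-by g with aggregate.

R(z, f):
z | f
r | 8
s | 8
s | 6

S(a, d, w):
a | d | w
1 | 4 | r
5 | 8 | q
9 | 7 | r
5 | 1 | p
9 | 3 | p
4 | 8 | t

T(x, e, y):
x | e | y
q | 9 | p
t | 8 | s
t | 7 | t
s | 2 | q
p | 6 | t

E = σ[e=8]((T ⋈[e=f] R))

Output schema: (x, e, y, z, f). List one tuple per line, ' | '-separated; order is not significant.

Stepwise |·|:
  T → 5
  R → 3
  (T ⋈[e=f] R) → 3
  σ[e=8]((T ⋈[e=f] R)) → 2

== RESULT ==
x | e | y | z | f
t | 8 | s | r | 8
t | 8 | s | s | 8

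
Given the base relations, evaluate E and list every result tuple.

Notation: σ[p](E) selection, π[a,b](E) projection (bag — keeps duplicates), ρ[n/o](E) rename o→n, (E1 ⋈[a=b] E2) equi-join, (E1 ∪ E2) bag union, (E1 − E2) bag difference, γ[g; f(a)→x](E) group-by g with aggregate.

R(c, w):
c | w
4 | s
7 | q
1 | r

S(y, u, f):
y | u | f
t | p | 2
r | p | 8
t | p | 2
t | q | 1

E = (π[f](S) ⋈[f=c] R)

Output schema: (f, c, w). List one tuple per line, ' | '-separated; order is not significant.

Subexpression sizes:
  S → 4
  π[f](S) → 4
  R → 3
  (π[f](S) ⋈[f=c] R) → 1

== RESULT ==
f | c | w
1 | 1 | r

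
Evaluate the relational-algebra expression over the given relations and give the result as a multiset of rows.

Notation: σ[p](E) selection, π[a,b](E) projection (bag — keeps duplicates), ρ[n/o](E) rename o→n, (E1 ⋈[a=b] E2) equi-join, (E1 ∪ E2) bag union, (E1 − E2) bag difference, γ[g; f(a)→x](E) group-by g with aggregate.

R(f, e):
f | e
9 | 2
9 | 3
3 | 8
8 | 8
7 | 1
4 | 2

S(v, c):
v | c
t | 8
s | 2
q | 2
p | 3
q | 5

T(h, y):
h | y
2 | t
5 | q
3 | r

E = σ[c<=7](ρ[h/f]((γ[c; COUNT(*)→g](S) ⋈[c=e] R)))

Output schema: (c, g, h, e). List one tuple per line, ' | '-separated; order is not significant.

Stepwise |·|:
  S → 5
  γ[c; COUNT(*)→g](S) → 4
  R → 6
  (γ[c; COUNT(*)→g](S) ⋈[c=e] R) → 5
  ρ[h/f]((γ[c; COUNT(*)→g](S) ⋈[c=e] R)) → 5
  σ[c<=7](ρ[h/f]((γ[c; COUNT(*)→g](S) ⋈[c=e] R))) → 3

== RESULT ==
c | g | h | e
2 | 2 | 4 | 2
2 | 2 | 9 | 2
3 | 1 | 9 | 3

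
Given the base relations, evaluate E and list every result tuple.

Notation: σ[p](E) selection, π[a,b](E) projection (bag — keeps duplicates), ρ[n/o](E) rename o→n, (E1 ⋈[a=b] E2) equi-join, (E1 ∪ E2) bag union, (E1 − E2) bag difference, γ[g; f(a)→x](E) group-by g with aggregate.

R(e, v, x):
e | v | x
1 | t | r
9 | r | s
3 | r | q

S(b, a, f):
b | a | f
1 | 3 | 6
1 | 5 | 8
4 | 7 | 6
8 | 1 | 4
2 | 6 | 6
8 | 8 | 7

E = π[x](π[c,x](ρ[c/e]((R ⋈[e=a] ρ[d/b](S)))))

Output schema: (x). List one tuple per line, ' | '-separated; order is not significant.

Per-node cardinality:
  R → 3
  S → 6
  ρ[d/b](S) → 6
  (R ⋈[e=a] ρ[d/b](S)) → 2
  ρ[c/e]((R ⋈[e=a] ρ[d/b](S))) → 2
  π[c,x](ρ[c/e]((R ⋈[e=a] ρ[d/b](S)))) → 2
  π[x](π[c,x](ρ[c/e]((R ⋈[e=a] ρ[d/b](S))))) → 2

== RESULT ==
x
q
r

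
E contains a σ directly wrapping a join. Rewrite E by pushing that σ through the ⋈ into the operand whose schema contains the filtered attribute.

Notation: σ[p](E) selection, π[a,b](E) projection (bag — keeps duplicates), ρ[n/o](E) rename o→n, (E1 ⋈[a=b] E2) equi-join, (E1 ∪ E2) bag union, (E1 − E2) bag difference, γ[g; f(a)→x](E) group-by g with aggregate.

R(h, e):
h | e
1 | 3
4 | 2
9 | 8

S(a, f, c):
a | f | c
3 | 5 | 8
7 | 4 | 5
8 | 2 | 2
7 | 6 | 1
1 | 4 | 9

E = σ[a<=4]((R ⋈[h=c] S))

σ filters on a, owned by the right side.
E' = (R ⋈[h=c] σ[a<=4](S))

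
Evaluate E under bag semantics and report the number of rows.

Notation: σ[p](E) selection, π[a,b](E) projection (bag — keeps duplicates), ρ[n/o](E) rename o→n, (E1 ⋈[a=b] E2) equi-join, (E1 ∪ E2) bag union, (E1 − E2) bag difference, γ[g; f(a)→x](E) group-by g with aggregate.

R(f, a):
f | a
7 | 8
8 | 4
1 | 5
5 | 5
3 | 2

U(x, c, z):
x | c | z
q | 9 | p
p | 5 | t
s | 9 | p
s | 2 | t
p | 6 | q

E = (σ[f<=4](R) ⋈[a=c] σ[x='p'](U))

Per-node cardinality:
  R → 5
  σ[f<=4](R) → 2
  U → 5
  σ[x='p'](U) → 2
  (σ[f<=4](R) ⋈[a=c] σ[x='p'](U)) → 1

|E| = 1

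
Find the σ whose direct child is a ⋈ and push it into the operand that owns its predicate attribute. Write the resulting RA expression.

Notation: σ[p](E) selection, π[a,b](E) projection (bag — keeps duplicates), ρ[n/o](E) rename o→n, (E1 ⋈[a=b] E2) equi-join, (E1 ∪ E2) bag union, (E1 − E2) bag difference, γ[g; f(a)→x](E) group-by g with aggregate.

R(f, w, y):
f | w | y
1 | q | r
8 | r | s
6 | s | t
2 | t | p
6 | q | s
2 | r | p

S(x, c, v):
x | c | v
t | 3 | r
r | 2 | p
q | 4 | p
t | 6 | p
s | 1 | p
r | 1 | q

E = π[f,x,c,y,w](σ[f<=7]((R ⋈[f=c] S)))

σ filters on f, owned by the left side.
E' = π[f,x,c,y,w]((σ[f<=7](R) ⋈[f=c] S))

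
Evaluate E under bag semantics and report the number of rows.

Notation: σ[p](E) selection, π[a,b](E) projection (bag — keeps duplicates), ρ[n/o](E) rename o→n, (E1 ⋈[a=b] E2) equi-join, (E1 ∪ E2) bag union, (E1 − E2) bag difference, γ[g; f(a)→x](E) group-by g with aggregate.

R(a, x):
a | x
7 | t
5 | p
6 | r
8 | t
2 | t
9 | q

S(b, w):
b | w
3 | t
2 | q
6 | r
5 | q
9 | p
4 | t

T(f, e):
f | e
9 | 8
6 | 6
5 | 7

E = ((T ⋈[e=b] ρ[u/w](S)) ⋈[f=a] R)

Stepwise |·|:
  T → 3
  S → 6
  ρ[u/w](S) → 6
  (T ⋈[e=b] ρ[u/w](S)) → 1
  R → 6
  ((T ⋈[e=b] ρ[u/w](S)) ⋈[f=a] R) → 1

|E| = 1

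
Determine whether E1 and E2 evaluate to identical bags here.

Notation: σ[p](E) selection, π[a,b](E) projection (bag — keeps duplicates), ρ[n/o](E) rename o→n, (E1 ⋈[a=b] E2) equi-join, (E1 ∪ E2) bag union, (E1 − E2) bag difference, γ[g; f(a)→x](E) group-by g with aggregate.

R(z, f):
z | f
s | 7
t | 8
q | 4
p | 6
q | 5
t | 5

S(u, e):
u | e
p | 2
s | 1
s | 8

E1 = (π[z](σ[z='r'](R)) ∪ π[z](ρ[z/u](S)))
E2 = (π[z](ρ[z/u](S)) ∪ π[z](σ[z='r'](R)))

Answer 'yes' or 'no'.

E1 row counts bottom-up:
  R → 6
  σ[z='r'](R) → 0
  π[z](σ[z='r'](R)) → 0
  S → 3
  ρ[z/u](S) → 3
  π[z](ρ[z/u](S)) → 3
  (π[z](σ[z='r'](R)) ∪ π[z](ρ[z/u](S))) → 3
E2 row counts bottom-up:
  S → 3
  ρ[z/u](S) → 3
  π[z](ρ[z/u](S)) → 3
  R → 6
  σ[z='r'](R) → 0
  π[z](σ[z='r'](R)) → 0
  (π[z](ρ[z/u](S)) ∪ π[z](σ[z='r'](R))) → 3

E1 and E2 produce the same multiset:
z
p
s
s

yes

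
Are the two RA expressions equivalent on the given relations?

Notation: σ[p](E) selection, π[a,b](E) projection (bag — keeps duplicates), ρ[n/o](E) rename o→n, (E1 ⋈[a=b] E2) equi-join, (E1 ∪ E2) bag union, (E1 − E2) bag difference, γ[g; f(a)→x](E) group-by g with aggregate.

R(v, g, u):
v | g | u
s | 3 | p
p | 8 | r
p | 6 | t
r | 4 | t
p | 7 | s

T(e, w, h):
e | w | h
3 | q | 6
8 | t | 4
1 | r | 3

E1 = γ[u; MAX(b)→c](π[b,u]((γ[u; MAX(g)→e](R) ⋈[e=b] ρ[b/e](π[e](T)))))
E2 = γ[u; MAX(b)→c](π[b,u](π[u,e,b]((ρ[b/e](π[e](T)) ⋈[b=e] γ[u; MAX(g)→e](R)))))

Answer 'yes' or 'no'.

E1 per-node cardinality:
  R → 5
  γ[u; MAX(g)→e](R) → 4
  T → 3
  π[e](T) → 3
  ρ[b/e](π[e](T)) → 3
  (γ[u; MAX(g)→e](R) ⋈[e=b] ρ[b/e](π[e](T))) → 2
  π[b,u]((γ[u; MAX(g)→e](R) ⋈[e=b] ρ[b/e](π[e](T)))) → 2
  γ[u; MAX(b)→c](π[b,u]((γ[u; MAX(g)→e](R) ⋈[e=b] ρ[b/e](π[e](T))))) → 2
E2 per-node cardinality:
  T → 3
  π[e](T) → 3
  ρ[b/e](π[e](T)) → 3
  R → 5
  γ[u; MAX(g)→e](R) → 4
  (ρ[b/e](π[e](T)) ⋈[b=e] γ[u; MAX(g)→e](R)) → 2
  π[u,e,b]((ρ[b/e](π[e](T)) ⋈[b=e] γ[u; MAX(g)→e](R))) → 2
  π[b,u](π[u,e,b]((ρ[b/e](π[e](T)) ⋈[b=e] γ[u; MAX(g)→e](R)))) → 2
  γ[u; MAX(b)→c](π[b,u](π[u,e,b]((ρ[b/e](π[e](T)) ⋈[b=e] γ[u; MAX(g)→e](R))))) → 2

E1 and E2 produce the same multiset:
u | c
p | 3
r | 8

yes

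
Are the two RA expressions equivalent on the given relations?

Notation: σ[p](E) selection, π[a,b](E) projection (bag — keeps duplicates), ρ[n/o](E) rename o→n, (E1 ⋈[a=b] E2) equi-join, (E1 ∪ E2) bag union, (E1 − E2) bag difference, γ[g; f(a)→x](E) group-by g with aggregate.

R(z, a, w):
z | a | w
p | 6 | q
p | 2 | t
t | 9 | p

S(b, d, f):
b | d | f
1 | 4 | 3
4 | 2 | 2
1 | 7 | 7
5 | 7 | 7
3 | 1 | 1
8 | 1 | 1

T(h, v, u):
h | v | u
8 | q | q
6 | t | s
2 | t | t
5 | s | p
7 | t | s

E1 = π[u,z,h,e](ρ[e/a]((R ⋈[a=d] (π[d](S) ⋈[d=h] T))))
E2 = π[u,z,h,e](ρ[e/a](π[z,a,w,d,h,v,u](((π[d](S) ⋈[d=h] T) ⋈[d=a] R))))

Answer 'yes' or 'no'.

E1 per-node cardinality:
  R → 3
  S → 6
  π[d](S) → 6
  T → 5
  (π[d](S) ⋈[d=h] T) → 3
  (R ⋈[a=d] (π[d](S) ⋈[d=h] T)) → 1
  ρ[e/a]((R ⋈[a=d] (π[d](S) ⋈[d=h] T))) → 1
  π[u,z,h,e](ρ[e/a]((R ⋈[a=d] (π[d](S) ⋈[d=h] T)))) → 1
E2 per-node cardinality:
  S → 6
  π[d](S) → 6
  T → 5
  (π[d](S) ⋈[d=h] T) → 3
  R → 3
  ((π[d](S) ⋈[d=h] T) ⋈[d=a] R) → 1
  π[z,a,w,d,h,v,u](((π[d](S) ⋈[d=h] T) ⋈[d=a] R)) → 1
  ρ[e/a](π[z,a,w,d,h,v,u](((π[d](S) ⋈[d=h] T) ⋈[d=a] R))) → 1
  π[u,z,h,e](ρ[e/a](π[z,a,w,d,h,v,u](((π[d](S) ⋈[d=h] T) ⋈[d=a] R)))) → 1

E1 and E2 produce the same multiset:
u | z | h | e
t | p | 2 | 2

yes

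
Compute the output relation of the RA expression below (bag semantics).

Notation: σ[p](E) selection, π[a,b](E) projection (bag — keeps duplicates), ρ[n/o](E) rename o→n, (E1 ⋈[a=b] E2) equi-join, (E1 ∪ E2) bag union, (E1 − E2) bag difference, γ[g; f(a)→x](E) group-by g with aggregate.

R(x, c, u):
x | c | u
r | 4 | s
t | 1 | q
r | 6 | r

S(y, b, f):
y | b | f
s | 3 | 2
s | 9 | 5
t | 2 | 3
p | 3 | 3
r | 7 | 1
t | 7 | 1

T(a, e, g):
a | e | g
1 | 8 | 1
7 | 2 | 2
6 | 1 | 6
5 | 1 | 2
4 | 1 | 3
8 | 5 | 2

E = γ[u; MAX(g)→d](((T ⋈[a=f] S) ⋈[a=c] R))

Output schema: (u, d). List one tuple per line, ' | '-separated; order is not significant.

Per-node cardinality:
  T → 6
  S → 6
  (T ⋈[a=f] S) → 3
  R → 3
  ((T ⋈[a=f] S) ⋈[a=c] R) → 2
  γ[u; MAX(g)→d](((T ⋈[a=f] S) ⋈[a=c] R)) → 1

== RESULT ==
u | d
q | 1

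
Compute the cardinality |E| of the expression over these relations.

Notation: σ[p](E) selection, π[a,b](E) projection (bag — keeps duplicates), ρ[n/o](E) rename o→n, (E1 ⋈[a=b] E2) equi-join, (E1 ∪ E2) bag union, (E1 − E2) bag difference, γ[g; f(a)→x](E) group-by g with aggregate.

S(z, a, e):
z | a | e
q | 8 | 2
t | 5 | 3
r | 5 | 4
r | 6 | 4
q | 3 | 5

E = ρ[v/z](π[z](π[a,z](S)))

Subexpression sizes:
  S → 5
  π[a,z](S) → 5
  π[z](π[a,z](S)) → 5
  ρ[v/z](π[z](π[a,z](S))) → 5

|E| = 5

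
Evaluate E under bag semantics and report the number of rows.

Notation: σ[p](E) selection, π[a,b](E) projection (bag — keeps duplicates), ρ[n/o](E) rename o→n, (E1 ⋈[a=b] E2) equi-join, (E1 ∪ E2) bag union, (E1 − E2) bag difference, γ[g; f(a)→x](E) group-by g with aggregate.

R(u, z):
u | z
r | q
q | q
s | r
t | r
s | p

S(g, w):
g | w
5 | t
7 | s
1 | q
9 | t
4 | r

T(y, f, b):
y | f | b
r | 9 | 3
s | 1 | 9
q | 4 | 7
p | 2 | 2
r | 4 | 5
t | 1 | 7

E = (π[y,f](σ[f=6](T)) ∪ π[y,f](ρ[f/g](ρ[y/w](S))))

Row counts bottom-up:
  T → 6
  σ[f=6](T) → 0
  π[y,f](σ[f=6](T)) → 0
  S → 5
  ρ[y/w](S) → 5
  ρ[f/g](ρ[y/w](S)) → 5
  π[y,f](ρ[f/g](ρ[y/w](S))) → 5
  (π[y,f](σ[f=6](T)) ∪ π[y,f](ρ[f/g](ρ[y/w](S)))) → 5

|E| = 5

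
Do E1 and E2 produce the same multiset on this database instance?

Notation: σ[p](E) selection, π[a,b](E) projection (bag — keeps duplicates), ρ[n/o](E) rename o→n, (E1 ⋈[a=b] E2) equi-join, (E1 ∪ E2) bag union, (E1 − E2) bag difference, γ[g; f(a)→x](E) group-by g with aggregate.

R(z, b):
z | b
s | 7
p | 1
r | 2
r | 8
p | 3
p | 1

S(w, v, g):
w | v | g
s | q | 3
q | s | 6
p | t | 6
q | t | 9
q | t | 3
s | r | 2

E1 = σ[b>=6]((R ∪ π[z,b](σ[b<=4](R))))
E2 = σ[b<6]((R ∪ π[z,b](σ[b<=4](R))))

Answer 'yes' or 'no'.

E1 stepwise |·|:
  R → 6
  R → 6
  σ[b<=4](R) → 4
  π[z,b](σ[b<=4](R)) → 4
  (R ∪ π[z,b](σ[b<=4](R))) → 10
  σ[b>=6]((R ∪ π[z,b](σ[b<=4](R)))) → 2
E2 stepwise |·|:
  R → 6
  R → 6
  σ[b<=4](R) → 4
  π[z,b](σ[b<=4](R)) → 4
  (R ∪ π[z,b](σ[b<=4](R))) → 10
  σ[b<6]((R ∪ π[z,b](σ[b<=4](R)))) → 8

E1 result:
z | b
r | 8
s | 7
E2 result:
z | b
p | 1
p | 1
p | 1
p | 1
p | 3
p | 3
r | 2
r | 2
Witness: ('r', 2) appears 0× in E1 but 2× in E2.

no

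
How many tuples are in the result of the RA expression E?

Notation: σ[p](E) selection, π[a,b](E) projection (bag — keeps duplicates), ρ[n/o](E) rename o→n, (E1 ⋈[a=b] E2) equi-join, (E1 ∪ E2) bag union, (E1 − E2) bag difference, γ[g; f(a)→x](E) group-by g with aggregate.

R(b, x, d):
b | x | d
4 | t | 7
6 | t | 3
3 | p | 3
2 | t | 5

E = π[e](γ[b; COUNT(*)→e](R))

Stepwise |·|:
  R → 4
  γ[b; COUNT(*)→e](R) → 4
  π[e](γ[b; COUNT(*)→e](R)) → 4

|E| = 4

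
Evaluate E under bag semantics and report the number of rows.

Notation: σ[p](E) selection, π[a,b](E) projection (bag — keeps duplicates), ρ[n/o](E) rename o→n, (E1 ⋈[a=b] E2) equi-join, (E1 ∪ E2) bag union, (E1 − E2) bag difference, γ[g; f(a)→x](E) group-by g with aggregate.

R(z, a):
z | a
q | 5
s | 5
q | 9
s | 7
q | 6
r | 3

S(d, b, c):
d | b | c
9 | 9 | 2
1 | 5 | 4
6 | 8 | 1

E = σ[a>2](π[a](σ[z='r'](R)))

Stepwise |·|:
  R → 6
  σ[z='r'](R) → 1
  π[a](σ[z='r'](R)) → 1
  σ[a>2](π[a](σ[z='r'](R))) → 1

|E| = 1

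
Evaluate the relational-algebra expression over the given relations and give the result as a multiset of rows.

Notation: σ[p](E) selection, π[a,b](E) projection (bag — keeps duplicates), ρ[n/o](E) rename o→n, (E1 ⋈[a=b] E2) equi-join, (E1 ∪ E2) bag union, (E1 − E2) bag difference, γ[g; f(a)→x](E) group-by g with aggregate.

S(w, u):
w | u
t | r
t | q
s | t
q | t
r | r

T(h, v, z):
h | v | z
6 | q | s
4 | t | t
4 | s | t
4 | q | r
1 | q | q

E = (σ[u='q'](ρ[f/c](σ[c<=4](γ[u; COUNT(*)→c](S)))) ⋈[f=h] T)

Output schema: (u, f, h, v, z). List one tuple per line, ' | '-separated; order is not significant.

Subexpression sizes:
  S → 5
  γ[u; COUNT(*)→c](S) → 3
  σ[c<=4](γ[u; COUNT(*)→c](S)) → 3
  ρ[f/c](σ[c<=4](γ[u; COUNT(*)→c](S))) → 3
  σ[u='q'](ρ[f/c](σ[c<=4](γ[u; COUNT(*)→c](S)))) → 1
  T → 5
  (σ[u='q'](ρ[f/c](σ[c<=4](γ[u; COUNT(*)→c](S)))) ⋈[f=h] T) → 1

== RESULT ==
u | f | h | v | z
q | 1 | 1 | q | q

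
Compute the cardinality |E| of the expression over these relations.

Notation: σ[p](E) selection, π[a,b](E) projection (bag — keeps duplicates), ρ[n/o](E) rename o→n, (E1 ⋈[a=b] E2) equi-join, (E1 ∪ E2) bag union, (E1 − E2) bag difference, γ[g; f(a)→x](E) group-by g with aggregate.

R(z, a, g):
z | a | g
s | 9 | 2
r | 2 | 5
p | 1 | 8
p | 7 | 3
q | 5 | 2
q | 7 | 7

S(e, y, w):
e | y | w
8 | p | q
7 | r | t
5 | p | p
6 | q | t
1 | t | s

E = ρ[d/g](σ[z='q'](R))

Row counts bottom-up:
  R → 6
  σ[z='q'](R) → 2
  ρ[d/g](σ[z='q'](R)) → 2

|E| = 2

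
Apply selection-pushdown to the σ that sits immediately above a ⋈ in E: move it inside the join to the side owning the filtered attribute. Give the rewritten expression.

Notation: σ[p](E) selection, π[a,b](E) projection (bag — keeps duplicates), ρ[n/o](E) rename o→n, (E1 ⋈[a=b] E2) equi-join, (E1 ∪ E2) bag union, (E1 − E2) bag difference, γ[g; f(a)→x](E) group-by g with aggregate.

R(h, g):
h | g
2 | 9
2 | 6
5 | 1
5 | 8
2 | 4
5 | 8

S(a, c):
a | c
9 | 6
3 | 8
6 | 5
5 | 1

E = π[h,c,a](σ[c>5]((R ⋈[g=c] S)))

σ filters on c, owned by the right side.
E' = π[h,c,a]((R ⋈[g=c] σ[c>5](S)))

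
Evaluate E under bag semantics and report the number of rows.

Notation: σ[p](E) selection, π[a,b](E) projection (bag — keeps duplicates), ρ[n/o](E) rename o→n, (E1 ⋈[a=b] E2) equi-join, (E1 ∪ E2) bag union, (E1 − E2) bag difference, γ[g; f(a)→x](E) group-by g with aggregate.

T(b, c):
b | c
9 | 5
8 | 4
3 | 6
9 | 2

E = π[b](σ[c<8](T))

Subexpression sizes:
  T → 4
  σ[c<8](T) → 4
  π[b](σ[c<8](T)) → 4

|E| = 4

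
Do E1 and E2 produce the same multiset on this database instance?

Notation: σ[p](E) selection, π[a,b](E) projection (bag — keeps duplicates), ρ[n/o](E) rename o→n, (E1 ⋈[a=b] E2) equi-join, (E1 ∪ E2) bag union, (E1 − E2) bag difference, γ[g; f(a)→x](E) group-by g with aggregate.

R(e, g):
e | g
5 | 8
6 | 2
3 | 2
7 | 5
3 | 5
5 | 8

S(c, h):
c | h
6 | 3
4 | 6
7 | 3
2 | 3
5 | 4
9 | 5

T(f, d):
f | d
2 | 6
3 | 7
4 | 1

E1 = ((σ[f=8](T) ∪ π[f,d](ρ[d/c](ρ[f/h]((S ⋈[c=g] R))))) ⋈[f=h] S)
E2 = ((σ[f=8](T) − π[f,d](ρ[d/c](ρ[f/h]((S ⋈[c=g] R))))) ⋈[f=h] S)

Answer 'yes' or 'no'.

E1 row counts bottom-up:
  T → 3
  σ[f=8](T) → 0
  S → 6
  R → 6
  (S ⋈[c=g] R) → 4
  ρ[f/h]((S ⋈[c=g] R)) → 4
  ρ[d/c](ρ[f/h]((S ⋈[c=g] R))) → 4
  π[f,d](ρ[d/c](ρ[f/h]((S ⋈[c=g] R)))) → 4
  (σ[f=8](T) ∪ π[f,d](ρ[d/c](ρ[f/h]((S ⋈[c=g] R))))) → 4
  S → 6
  ((σ[f=8](T) ∪ π[f,d](ρ[d/c](ρ[f/h]((S ⋈[c=g] R))))) ⋈[f=h] S) → 8
E2 row counts bottom-up:
  T → 3
  σ[f=8](T) → 0
  S → 6
  R → 6
  (S ⋈[c=g] R) → 4
  ρ[f/h]((S ⋈[c=g] R)) → 4
  ρ[d/c](ρ[f/h]((S ⋈[c=g] R))) → 4
  π[f,d](ρ[d/c](ρ[f/h]((S ⋈[c=g] R)))) → 4
  (σ[f=8](T) − π[f,d](ρ[d/c](ρ[f/h]((S ⋈[c=g] R))))) → 0
  S → 6
  ((σ[f=8](T) − π[f,d](ρ[d/c](ρ[f/h]((S ⋈[c=g] R))))) ⋈[f=h] S) → 0

E1 result:
f | d | c | h
3 | 2 | 2 | 3
3 | 2 | 2 | 3
3 | 2 | 6 | 3
3 | 2 | 6 | 3
3 | 2 | 7 | 3
3 | 2 | 7 | 3
4 | 5 | 5 | 4
4 | 5 | 5 | 4
E2 result:
f | d | c | h
(0 rows)
Witness: (4, 5, 5, 4) appears 2× in E1 but 0× in E2.

no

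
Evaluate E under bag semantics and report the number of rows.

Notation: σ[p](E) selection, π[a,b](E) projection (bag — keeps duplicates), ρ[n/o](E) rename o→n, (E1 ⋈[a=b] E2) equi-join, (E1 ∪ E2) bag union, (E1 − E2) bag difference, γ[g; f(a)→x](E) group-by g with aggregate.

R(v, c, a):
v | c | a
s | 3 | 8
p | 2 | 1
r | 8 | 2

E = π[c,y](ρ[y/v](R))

Row counts bottom-up:
  R → 3
  ρ[y/v](R) → 3
  π[c,y](ρ[y/v](R)) → 3

|E| = 3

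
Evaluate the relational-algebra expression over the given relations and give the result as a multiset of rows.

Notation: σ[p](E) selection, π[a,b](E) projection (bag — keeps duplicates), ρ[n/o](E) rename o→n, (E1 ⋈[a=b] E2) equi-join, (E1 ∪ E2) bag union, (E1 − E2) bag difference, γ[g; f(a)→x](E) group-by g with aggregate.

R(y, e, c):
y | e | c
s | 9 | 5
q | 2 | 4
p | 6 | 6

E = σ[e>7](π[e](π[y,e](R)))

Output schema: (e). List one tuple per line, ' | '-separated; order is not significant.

Stepwise |·|:
  R → 3
  π[y,e](R) → 3
  π[e](π[y,e](R)) → 3
  σ[e>7](π[e](π[y,e](R))) → 1

== RESULT ==
e
9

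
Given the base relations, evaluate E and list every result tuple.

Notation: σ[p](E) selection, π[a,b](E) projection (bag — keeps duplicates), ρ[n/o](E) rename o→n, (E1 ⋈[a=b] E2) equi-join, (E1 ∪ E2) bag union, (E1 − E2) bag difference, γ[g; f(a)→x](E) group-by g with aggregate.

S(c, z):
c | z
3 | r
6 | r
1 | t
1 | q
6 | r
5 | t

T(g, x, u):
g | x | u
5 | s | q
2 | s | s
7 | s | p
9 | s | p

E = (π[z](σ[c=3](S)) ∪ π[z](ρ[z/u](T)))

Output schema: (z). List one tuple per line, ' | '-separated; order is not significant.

Per-node cardinality:
  S → 6
  σ[c=3](S) → 1
  π[z](σ[c=3](S)) → 1
  T → 4
  ρ[z/u](T) → 4
  π[z](ρ[z/u](T)) → 4
  (π[z](σ[c=3](S)) ∪ π[z](ρ[z/u](T))) → 5

== RESULT ==
z
p
p
q
r
s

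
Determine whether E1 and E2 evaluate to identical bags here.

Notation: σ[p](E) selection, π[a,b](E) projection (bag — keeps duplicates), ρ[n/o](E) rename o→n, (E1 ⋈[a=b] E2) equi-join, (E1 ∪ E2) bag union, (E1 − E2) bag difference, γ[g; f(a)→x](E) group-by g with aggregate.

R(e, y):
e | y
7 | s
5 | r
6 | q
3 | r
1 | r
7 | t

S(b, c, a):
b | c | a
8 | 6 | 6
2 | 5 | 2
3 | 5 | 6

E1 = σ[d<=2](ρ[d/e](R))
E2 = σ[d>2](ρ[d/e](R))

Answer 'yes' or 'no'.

E1 per-node cardinality:
  R → 6
  ρ[d/e](R) → 6
  σ[d<=2](ρ[d/e](R)) → 1
E2 per-node cardinality:
  R → 6
  ρ[d/e](R) → 6
  σ[d>2](ρ[d/e](R)) → 5

E1 result:
d | y
1 | r
E2 result:
d | y
3 | r
5 | r
6 | q
7 | s
7 | t
Witness: (3, 'r') appears 0× in E1 but 1× in E2.

no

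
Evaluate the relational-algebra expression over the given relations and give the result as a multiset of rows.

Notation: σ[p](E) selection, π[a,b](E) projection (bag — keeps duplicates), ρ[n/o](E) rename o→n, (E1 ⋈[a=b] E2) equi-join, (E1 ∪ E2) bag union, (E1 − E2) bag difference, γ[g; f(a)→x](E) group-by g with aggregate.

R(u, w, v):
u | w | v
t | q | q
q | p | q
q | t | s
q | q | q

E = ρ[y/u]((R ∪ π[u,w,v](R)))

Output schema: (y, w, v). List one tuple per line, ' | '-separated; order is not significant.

Row counts bottom-up:
  R → 4
  R → 4
  π[u,w,v](R) → 4
  (R ∪ π[u,w,v](R)) → 8
  ρ[y/u]((R ∪ π[u,w,v](R))) → 8

== RESULT ==
y | w | v
q | p | q
q | p | q
q | q | q
q | q | q
q | t | s
q | t | s
t | q | q
t | q | q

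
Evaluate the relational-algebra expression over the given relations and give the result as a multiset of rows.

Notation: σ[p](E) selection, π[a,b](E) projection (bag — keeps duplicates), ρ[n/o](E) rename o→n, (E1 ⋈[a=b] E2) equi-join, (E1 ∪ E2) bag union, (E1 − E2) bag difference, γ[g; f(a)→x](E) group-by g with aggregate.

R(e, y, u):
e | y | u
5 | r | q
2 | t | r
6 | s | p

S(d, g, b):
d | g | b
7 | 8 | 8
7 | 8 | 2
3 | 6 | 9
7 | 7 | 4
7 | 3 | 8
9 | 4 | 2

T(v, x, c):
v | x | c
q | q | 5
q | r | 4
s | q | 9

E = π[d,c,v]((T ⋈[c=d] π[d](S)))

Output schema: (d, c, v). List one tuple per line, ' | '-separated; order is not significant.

Stepwise |·|:
  T → 3
  S → 6
  π[d](S) → 6
  (T ⋈[c=d] π[d](S)) → 1
  π[d,c,v]((T ⋈[c=d] π[d](S))) → 1

== RESULT ==
d | c | v
9 | 9 | s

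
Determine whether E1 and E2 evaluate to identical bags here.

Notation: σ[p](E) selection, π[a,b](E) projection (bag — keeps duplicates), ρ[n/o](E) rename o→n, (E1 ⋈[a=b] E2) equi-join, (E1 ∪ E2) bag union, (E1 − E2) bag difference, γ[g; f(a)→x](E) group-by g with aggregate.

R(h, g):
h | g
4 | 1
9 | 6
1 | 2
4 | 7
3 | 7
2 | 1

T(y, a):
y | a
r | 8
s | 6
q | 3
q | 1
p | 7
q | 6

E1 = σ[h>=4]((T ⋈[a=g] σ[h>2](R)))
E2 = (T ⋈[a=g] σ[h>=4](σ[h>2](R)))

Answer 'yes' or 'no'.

E1 stepwise |·|:
  T → 6
  R → 6
  σ[h>2](R) → 4
  (T ⋈[a=g] σ[h>2](R)) → 5
  σ[h>=4]((T ⋈[a=g] σ[h>2](R))) → 4
E2 stepwise |·|:
  T → 6
  R → 6
  σ[h>2](R) → 4
  σ[h>=4](σ[h>2](R)) → 3
  (T ⋈[a=g] σ[h>=4](σ[h>2](R))) → 4

E1 and E2 produce the same multiset:
y | a | h | g
p | 7 | 4 | 7
q | 1 | 4 | 1
q | 6 | 9 | 6
s | 6 | 9 | 6

yes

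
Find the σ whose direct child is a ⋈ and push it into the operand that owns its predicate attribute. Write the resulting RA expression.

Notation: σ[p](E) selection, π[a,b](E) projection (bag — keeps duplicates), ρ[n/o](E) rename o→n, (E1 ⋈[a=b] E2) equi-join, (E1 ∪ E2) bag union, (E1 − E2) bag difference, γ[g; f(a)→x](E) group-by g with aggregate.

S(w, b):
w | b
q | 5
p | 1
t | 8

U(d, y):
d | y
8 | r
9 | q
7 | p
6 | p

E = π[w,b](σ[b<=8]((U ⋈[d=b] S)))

σ filters on b, owned by the right side.
E' = π[w,b]((U ⋈[d=b] σ[b<=8](S)))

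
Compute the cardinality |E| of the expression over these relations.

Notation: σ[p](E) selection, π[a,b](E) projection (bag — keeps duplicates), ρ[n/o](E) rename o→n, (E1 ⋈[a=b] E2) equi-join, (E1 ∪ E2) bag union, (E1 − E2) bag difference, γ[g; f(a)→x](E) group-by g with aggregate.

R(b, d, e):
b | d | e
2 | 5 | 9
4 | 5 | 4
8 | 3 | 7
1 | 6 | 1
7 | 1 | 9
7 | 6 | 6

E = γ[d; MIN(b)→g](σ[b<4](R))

Row counts bottom-up:
  R → 6
  σ[b<4](R) → 2
  γ[d; MIN(b)→g](σ[b<4](R)) → 2

|E| = 2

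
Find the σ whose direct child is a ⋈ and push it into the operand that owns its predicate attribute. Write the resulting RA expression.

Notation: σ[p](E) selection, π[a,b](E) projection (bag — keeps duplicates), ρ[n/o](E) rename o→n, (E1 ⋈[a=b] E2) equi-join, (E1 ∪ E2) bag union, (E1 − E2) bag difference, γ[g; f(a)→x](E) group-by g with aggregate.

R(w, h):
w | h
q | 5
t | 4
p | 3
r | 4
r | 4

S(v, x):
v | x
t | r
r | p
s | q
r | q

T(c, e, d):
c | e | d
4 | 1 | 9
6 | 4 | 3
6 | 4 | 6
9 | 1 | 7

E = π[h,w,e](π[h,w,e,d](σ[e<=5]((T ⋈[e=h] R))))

σ filters on e, owned by the left side.
E' = π[h,w,e](π[h,w,e,d]((σ[e<=5](T) ⋈[e=h] R)))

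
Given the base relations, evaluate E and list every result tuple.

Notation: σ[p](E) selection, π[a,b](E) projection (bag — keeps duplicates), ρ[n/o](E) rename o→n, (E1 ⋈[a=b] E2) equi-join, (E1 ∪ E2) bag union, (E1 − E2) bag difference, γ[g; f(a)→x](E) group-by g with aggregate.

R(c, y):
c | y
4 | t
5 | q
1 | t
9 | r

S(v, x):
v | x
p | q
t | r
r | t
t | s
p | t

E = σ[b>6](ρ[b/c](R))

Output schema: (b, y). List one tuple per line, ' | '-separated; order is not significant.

Subexpression sizes:
  R → 4
  ρ[b/c](R) → 4
  σ[b>6](ρ[b/c](R)) → 1

== RESULT ==
b | y
9 | r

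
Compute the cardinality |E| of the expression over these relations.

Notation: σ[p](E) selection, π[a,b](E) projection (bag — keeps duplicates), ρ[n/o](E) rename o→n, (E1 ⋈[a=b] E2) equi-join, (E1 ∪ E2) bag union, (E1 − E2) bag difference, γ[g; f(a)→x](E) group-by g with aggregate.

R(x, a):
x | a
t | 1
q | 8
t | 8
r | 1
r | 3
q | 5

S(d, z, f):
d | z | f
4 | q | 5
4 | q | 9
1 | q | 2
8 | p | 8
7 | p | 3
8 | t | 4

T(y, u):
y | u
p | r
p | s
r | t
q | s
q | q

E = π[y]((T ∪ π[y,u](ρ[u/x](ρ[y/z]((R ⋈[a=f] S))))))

Row counts bottom-up:
  T → 5
  R → 6
  S → 6
  (R ⋈[a=f] S) → 4
  ρ[y/z]((R ⋈[a=f] S)) → 4
  ρ[u/x](ρ[y/z]((R ⋈[a=f] S))) → 4
  π[y,u](ρ[u/x](ρ[y/z]((R ⋈[a=f] S)))) → 4
  (T ∪ π[y,u](ρ[u/x](ρ[y/z]((R ⋈[a=f] S))))) → 9
  π[y]((T ∪ π[y,u](ρ[u/x](ρ[y/z]((R ⋈[a=f] S)))))) → 9

|E| = 9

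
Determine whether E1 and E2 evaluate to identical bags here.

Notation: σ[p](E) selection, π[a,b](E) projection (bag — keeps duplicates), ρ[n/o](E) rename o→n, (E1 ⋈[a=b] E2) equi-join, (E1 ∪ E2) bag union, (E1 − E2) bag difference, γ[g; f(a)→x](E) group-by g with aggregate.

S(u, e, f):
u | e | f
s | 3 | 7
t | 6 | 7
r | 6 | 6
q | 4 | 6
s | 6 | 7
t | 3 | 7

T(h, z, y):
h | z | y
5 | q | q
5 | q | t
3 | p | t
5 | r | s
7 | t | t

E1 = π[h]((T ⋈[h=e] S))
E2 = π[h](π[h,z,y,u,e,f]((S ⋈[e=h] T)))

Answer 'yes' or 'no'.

E1 subexpression sizes:
  T → 5
  S → 6
  (T ⋈[h=e] S) → 2
  π[h]((T ⋈[h=e] S)) → 2
E2 subexpression sizes:
  S → 6
  T → 5
  (S ⋈[e=h] T) → 2
  π[h,z,y,u,e,f]((S ⋈[e=h] T)) → 2
  π[h](π[h,z,y,u,e,f]((S ⋈[e=h] T))) → 2

E1 and E2 produce the same multiset:
h
3
3

yes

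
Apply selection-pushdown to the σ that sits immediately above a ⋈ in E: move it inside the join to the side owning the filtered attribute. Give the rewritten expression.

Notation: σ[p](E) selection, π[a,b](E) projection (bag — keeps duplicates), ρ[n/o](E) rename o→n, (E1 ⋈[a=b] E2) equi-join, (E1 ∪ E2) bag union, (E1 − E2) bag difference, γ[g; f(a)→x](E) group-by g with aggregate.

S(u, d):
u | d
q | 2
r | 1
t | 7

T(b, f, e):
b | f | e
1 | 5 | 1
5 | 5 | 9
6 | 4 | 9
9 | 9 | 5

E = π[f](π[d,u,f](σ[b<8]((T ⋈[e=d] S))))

σ filters on b, owned by the left side.
E' = π[f](π[d,u,f]((σ[b<8](T) ⋈[e=d] S)))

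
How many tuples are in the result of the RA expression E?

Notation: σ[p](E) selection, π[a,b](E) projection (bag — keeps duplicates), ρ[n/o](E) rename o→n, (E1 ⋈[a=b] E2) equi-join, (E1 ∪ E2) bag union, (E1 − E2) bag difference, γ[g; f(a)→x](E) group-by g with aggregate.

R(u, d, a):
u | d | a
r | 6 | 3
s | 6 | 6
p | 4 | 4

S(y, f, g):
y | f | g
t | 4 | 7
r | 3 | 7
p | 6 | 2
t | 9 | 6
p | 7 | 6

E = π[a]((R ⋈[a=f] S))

Stepwise |·|:
  R → 3
  S → 5
  (R ⋈[a=f] S) → 3
  π[a]((R ⋈[a=f] S)) → 3

|E| = 3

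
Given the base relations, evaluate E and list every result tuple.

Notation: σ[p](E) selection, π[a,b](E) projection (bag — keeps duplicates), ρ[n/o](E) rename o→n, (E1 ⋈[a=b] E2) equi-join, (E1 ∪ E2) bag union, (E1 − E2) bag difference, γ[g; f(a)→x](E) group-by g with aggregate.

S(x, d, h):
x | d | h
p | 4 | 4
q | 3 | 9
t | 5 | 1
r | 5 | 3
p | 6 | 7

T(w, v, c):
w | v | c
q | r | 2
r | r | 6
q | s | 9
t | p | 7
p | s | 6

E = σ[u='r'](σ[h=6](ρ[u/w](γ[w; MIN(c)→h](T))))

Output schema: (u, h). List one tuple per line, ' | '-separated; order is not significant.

Row counts bottom-up:
  T → 5
  γ[w; MIN(c)→h](T) → 4
  ρ[u/w](γ[w; MIN(c)→h](T)) → 4
  σ[h=6](ρ[u/w](γ[w; MIN(c)→h](T))) → 2
  σ[u='r'](σ[h=6](ρ[u/w](γ[w; MIN(c)→h](T)))) → 1

== RESULT ==
u | h
r | 6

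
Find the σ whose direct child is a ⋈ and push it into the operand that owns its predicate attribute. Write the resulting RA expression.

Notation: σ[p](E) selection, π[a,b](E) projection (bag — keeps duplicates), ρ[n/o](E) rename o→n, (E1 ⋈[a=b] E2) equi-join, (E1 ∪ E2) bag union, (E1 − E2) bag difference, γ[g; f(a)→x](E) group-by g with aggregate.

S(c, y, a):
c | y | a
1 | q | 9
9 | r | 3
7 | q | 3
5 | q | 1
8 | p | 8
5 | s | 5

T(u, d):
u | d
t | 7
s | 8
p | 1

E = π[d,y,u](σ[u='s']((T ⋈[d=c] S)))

σ filters on u, owned by the left side.
E' = π[d,y,u]((σ[u='s'](T) ⋈[d=c] S))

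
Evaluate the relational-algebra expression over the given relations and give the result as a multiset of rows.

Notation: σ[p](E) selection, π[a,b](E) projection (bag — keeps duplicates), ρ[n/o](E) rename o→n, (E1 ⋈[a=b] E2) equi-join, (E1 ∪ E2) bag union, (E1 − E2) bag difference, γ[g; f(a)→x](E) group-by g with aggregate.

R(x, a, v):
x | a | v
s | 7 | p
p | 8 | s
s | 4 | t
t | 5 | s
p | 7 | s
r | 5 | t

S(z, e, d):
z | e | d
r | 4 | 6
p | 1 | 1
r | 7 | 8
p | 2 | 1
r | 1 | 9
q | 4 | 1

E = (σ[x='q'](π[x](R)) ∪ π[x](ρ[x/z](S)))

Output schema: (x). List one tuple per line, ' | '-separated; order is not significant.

Row counts bottom-up:
  R → 6
  π[x](R) → 6
  σ[x='q'](π[x](R)) → 0
  S → 6
  ρ[x/z](S) → 6
  π[x](ρ[x/z](S)) → 6
  (σ[x='q'](π[x](R)) ∪ π[x](ρ[x/z](S))) → 6

== RESULT ==
x
p
p
q
r
r
r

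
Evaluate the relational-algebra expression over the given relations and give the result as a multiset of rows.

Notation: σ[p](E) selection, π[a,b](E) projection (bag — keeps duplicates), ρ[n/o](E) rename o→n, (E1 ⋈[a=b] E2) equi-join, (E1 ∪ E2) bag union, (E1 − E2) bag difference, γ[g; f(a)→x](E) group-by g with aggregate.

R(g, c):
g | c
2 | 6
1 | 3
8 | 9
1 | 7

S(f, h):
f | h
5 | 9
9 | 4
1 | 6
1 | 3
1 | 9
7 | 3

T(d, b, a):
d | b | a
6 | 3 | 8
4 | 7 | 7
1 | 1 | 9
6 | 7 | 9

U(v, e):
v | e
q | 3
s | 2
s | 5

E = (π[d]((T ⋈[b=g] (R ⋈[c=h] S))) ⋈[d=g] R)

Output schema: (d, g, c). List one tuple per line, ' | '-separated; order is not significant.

Subexpression sizes:
  T → 4
  R → 4
  S → 6
  (R ⋈[c=h] S) → 5
  (T ⋈[b=g] (R ⋈[c=h] S)) → 2
  π[d]((T ⋈[b=g] (R ⋈[c=h] S))) → 2
  R → 4
  (π[d]((T ⋈[b=g] (R ⋈[c=h] S))) ⋈[d=g] R) → 4

== RESULT ==
d | g | c
1 | 1 | 3
1 | 1 | 3
1 | 1 | 7
1 | 1 | 7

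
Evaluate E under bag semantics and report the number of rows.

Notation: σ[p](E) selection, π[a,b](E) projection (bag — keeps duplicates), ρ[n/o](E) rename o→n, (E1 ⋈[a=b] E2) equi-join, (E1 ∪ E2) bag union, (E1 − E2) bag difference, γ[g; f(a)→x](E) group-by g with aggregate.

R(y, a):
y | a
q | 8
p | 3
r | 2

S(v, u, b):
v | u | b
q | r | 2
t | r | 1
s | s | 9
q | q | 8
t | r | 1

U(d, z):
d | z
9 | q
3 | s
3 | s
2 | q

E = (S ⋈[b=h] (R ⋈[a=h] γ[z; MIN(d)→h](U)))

Stepwise |·|:
  S → 5
  R → 3
  U → 4
  γ[z; MIN(d)→h](U) → 2
  (R ⋈[a=h] γ[z; MIN(d)→h](U)) → 2
  (S ⋈[b=h] (R ⋈[a=h] γ[z; MIN(d)→h](U))) → 1

|E| = 1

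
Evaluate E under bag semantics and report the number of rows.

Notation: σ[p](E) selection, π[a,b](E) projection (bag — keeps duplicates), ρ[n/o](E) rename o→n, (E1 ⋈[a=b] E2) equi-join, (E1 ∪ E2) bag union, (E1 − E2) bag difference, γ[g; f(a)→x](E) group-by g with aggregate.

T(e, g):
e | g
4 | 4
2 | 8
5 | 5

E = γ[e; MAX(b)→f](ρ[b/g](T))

Subexpression sizes:
  T → 3
  ρ[b/g](T) → 3
  γ[e; MAX(b)→f](ρ[b/g](T)) → 3

|E| = 3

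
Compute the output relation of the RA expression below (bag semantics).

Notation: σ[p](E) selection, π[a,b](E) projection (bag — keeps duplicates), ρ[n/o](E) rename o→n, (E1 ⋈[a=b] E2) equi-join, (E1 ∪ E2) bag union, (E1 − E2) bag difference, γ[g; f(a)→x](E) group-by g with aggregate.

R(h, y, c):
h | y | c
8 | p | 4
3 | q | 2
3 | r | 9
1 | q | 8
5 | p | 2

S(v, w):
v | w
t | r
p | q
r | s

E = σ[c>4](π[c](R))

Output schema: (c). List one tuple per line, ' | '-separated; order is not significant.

Subexpression sizes:
  R → 5
  π[c](R) → 5
  σ[c>4](π[c](R)) → 2

== RESULT ==
c
8
9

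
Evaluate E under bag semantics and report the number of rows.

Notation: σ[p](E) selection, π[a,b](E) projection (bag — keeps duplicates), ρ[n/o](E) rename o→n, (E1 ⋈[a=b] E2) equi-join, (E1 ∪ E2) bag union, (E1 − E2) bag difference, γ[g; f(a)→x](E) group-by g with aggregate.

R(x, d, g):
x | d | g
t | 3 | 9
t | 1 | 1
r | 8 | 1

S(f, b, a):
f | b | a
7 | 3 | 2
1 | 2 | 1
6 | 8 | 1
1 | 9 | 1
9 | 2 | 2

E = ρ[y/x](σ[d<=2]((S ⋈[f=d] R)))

Subexpression sizes:
  S → 5
  R → 3
  (S ⋈[f=d] R) → 2
  σ[d<=2]((S ⋈[f=d] R)) → 2
  ρ[y/x](σ[d<=2]((S ⋈[f=d] R))) → 2

|E| = 2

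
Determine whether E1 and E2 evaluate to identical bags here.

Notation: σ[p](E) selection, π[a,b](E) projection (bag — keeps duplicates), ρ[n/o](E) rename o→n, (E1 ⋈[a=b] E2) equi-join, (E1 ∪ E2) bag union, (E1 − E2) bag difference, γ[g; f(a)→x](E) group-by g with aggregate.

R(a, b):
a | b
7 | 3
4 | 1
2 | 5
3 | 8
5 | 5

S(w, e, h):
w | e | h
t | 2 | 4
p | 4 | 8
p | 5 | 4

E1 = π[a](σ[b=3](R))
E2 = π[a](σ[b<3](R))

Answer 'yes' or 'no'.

E1 stepwise |·|:
  R → 5
  σ[b=3](R) → 1
  π[a](σ[b=3](R)) → 1
E2 stepwise |·|:
  R → 5
  σ[b<3](R) → 1
  π[a](σ[b<3](R)) → 1

E1 result:
a
7
E2 result:
a
4
Witness: (7,) appears 1× in E1 but 0× in E2.

no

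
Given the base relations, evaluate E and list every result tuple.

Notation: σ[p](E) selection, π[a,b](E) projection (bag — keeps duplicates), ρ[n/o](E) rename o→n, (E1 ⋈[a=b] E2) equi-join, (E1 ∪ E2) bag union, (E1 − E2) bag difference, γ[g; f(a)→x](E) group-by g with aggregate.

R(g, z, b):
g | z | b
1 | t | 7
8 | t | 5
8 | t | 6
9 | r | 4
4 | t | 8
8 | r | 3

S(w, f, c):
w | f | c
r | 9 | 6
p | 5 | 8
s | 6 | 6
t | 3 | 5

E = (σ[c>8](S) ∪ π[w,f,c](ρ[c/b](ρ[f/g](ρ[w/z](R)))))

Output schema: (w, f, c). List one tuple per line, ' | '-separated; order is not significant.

Row counts bottom-up:
  S → 4
  σ[c>8](S) → 0
  R → 6
  ρ[w/z](R) → 6
  ρ[f/g](ρ[w/z](R)) → 6
  ρ[c/b](ρ[f/g](ρ[w/z](R))) → 6
  π[w,f,c](ρ[c/b](ρ[f/g](ρ[w/z](R)))) → 6
  (σ[c>8](S) ∪ π[w,f,c](ρ[c/b](ρ[f/g](ρ[w/z](R))))) → 6

== RESULT ==
w | f | c
r | 8 | 3
r | 9 | 4
t | 1 | 7
t | 4 | 8
t | 8 | 5
t | 8 | 6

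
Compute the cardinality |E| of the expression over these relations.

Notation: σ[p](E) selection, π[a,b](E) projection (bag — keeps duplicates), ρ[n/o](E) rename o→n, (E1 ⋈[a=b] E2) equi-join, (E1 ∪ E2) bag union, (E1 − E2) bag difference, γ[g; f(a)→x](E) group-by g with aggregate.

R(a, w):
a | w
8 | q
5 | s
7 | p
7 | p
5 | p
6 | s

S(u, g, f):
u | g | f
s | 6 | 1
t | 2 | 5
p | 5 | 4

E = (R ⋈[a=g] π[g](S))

Per-node cardinality:
  R → 6
  S → 3
  π[g](S) → 3
  (R ⋈[a=g] π[g](S)) → 3

|E| = 3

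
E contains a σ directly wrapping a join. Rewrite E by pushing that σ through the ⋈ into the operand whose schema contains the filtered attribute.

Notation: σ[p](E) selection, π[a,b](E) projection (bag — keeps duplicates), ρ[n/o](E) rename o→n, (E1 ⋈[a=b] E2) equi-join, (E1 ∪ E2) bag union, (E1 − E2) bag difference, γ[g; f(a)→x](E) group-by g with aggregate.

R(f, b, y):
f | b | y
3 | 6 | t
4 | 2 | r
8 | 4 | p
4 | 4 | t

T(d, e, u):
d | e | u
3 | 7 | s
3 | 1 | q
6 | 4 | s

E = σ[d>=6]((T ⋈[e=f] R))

σ filters on d, owned by the left side.
E' = (σ[d>=6](T) ⋈[e=f] R)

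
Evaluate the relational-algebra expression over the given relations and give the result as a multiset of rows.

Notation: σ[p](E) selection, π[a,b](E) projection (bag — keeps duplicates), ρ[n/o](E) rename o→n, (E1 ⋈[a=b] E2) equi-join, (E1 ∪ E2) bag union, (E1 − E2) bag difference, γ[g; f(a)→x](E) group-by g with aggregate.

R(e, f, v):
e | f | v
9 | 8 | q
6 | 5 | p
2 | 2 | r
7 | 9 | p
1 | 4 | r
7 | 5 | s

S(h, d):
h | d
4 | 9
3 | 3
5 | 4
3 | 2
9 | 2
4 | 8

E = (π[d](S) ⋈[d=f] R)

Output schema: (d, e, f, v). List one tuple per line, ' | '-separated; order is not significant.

Row counts bottom-up:
  S → 6
  π[d](S) → 6
  R → 6
  (π[d](S) ⋈[d=f] R) → 5

== RESULT ==
d | e | f | v
2 | 2 | 2 | r
2 | 2 | 2 | r
4 | 1 | 4 | r
8 | 9 | 8 | q
9 | 7 | 9 | p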